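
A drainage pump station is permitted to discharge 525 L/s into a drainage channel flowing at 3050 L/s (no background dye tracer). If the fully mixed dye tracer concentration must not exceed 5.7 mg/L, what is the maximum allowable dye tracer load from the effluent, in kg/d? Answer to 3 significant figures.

Mass balance at the limit: 3050·0 + 525.0·Cₑ = 3575·5.7 → Cₑ = 38.81 mg/L.
525.0 L/s = 0.5250 m³/s. Load = 0.5250 m³/s × 38.81 g/m³ × 86 400 s/d = 1761 kg/d.

1760 kg/d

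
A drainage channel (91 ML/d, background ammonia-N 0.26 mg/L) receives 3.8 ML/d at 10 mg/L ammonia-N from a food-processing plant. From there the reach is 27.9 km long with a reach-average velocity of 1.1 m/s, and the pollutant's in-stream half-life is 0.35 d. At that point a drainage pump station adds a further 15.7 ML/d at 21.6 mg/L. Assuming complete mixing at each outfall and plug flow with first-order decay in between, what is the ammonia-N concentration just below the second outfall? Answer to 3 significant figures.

3.38 mg/L

After mixing, C = (91.00·0.2600 + 3.800·10.00) / 94.80 = 61.66/94.80 = 0.6504 mg/L; combined flow 94.80 ML/d.
Travel time t = 27.9·1000 / 1.1 = 25360 s = 7.045 h.
Half-life 0.35 d → k = ln 2 / 0.35 = 1.980 d⁻¹.
Applying C = C₀e^(−kt): 0.6504 × 0.5591 = 0.3637 mg/L.
Second outfall: C = (94.80·0.3637 + 15.70·21.60)/110.5 = 3.381 mg/L.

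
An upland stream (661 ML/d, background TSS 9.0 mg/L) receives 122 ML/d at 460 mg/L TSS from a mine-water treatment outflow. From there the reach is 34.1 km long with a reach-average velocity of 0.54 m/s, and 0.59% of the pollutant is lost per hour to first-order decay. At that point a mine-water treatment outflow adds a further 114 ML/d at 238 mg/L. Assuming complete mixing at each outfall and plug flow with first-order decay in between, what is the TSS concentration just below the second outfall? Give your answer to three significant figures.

After mixing, C = (661.0·9.000 + 122.0·460.0) / 783.0 = 62070/783.0 = 79.27 mg/L; combined flow 783.0 ML/d.
Travel time t = 34.1·1000 / 0.54 = 63150 s = 17.54 h.
0.59%/h lost → k = −ln(1 − 0.0059) = 0.005917 h⁻¹.
After decay, C = 79.27 × e^(−kt) = 79.27 × 0.9014 = 71.46 mg/L.
Second outfall: C = (783.0·71.46 + 114.0·238.0)/897.0 = 92.62 mg/L.

92.6 mg/L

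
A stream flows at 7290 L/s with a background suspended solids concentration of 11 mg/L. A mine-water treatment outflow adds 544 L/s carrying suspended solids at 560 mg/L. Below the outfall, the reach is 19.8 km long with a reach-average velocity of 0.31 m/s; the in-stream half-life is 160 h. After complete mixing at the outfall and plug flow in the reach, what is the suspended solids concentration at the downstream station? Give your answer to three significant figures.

Flow-weighted average: C = (7290·11.00 + 544.0·560.0) / 7834 = 384800/7834 = 49.12 mg/L.
Travel time t = 19.8·1000 / 0.31 = 63870 s = 17.74 h.
Half-life 160 h → k = ln 2 / 160 = 0.004332 h⁻¹ = 0.1040 d⁻¹.
Decay over the reach: 49.12·exp(−kt) = 49.12·0.9260 = 45.49 mg/L.

45.5 mg/L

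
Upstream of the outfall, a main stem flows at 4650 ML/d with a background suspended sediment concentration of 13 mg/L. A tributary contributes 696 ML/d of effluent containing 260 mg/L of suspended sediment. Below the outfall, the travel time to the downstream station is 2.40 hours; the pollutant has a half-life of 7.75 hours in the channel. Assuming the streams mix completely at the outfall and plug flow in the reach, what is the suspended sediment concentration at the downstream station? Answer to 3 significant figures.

Flow-weighted average: C = (4650·13.00 + 696.0·260.0) / 5346 = 241400/5346 = 45.16 mg/L.
Half-life 7.75 h → k = ln 2 / 7.75 = 0.08944 h⁻¹ = 2.147 d⁻¹.
First-order decay: C = 45.16·exp(−k·t) = 45.16·0.8068 = 36.43 mg/L.

36.4 mg/L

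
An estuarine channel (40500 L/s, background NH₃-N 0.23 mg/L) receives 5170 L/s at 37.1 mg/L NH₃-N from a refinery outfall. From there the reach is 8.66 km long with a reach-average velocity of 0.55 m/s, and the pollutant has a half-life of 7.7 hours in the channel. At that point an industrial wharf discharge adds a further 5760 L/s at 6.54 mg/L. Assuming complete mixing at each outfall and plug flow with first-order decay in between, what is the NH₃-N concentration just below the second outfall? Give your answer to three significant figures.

3.37 mg/L

Conservation of mass: C = (40500·0.2300 + 5170·37.10) / 45670 = 201100/45670 = 4.404 mg/L; combined flow 45670 L/s.
Travel time t = 8.66·1000 / 0.55 = 15750 s = 4.374 h.
Half-life 7.7 h → k = ln 2 / 7.7 = 0.09002 h⁻¹ = 2.160 d⁻¹.
First-order decay: C = 4.404·exp(−k·t) = 4.404·0.6745 = 2.971 mg/L.
At the second outfall, C = (45670·2.971 + 5760·6.540) / (45670 + 5760) = 3.370 mg/L.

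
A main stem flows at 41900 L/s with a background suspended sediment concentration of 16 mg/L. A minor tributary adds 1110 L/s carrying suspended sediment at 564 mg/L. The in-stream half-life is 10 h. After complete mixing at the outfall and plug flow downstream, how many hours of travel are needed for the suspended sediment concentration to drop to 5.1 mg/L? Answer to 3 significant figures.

25.6 h

Mixed concentration C = ΣQC/ΣQ = (41900·16.00 + 1110·564.0) / 43010 = 1296000/43010 = 30.14 mg/L.
Half-life 10 h → k = ln 2 / 10 = 0.06931 h⁻¹ = 1.664 d⁻¹.
30.14·exp(−k·t) = 5.1 → t = ln(30.14/5.1)/k = 92280 s = 25.63 h.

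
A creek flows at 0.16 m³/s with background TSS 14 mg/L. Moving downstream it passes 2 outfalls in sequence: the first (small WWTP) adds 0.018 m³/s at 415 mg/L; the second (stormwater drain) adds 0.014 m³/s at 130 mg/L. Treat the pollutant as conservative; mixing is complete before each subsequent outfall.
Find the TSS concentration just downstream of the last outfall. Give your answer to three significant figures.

Outfall 1: combined Q = 0.1780 m³/s; C = (0.1600·14.00 + 0.01800·415.0)/0.1780 = 54.55 mg/L.
Outfall 2: combined Q = 0.1920 m³/s; C = (0.1780·54.55 + 0.01400·130.0)/0.1920 = 60.05 mg/L.

60.1 mg/L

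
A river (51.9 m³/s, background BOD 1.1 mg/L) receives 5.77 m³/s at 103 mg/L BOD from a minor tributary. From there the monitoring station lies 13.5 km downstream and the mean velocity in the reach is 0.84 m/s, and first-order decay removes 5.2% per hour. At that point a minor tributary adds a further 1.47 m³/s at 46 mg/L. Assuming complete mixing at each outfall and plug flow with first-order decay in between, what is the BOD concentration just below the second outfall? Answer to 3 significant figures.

9.82 mg/L

After mixing, C = (51.90·1.100 + 5.770·103.0) / 57.67 = 651.4/57.67 = 11.30 mg/L; combined flow 57.67 m³/s.
Travel time t = 13.5·1000 / 0.84 = 16070 s = 4.464 h.
5.2%/h lost → k = −ln(1 − 0.052) = 0.05340 h⁻¹.
After decay, C = 11.30 × e^(−kt) = 11.30 × 0.7879 = 8.899 mg/L.
Second outfall: C = (57.67·8.899 + 1.470·46.00)/59.14 = 9.822 mg/L.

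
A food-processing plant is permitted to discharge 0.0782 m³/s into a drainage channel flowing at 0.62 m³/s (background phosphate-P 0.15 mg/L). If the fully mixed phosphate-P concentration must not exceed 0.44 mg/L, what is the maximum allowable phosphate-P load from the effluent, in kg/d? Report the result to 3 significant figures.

Mass balance at the limit: 0.6200·0.1500 + 0.07820·Cₑ = 0.6982·0.44 → Cₑ = 2.739 mg/L.
Load = 0.07820 m³/s × 2.739 g/m³ × 86 400 s/d = 18.51 kg/d.

18.5 kg/d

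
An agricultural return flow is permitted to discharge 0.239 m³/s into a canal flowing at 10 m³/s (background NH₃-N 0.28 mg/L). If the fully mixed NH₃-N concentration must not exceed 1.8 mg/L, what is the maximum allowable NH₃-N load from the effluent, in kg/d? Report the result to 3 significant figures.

1350 kg/d

Mass balance at the limit: 10.00·0.2800 + 0.2390·Cₑ = 10.24·1.8 → Cₑ = 65.40 mg/L.
Load = 0.2390 m³/s × 65.40 g/m³ × 86 400 s/d = 1350 kg/d.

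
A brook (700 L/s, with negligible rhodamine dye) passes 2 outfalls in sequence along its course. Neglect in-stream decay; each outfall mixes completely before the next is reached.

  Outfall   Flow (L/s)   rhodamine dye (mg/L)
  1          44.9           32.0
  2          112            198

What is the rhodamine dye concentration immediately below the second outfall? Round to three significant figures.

27.6 mg/L

Outfall 1: combined Q = 744.9 L/s; C = (700.0·0 + 44.90·32.00)/744.9 = 1.929 mg/L.
Outfall 2: combined Q = 856.9 L/s; C = (744.9·1.929 + 112.0·198.0)/856.9 = 27.56 mg/L.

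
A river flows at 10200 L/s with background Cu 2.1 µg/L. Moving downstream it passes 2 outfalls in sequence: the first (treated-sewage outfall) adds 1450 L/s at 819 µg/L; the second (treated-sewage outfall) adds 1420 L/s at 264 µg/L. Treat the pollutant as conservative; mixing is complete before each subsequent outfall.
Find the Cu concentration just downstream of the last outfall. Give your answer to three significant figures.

121 µg/L

After outfall 1: Q = 10200 + 1450 = 11650 L/s; C = (10200·2.100 + 1450·819.0)/11650 = 103.8 µg/L.
After outfall 2: Q = 11650 + 1420 = 13070 L/s; C = (11650·103.8 + 1420·264.0)/13070 = 121.2 µg/L.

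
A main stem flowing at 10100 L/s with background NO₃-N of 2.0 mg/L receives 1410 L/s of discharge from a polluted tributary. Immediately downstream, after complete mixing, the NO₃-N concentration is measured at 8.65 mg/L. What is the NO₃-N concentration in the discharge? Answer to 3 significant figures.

56.3 mg/L

Mass balance: 10100·2.000 + 1410·Cₑ = 11510·8.650
→ Cₑ = (11510·8.650 − 10100·2.000) / 1410 = 56.28 mg/L.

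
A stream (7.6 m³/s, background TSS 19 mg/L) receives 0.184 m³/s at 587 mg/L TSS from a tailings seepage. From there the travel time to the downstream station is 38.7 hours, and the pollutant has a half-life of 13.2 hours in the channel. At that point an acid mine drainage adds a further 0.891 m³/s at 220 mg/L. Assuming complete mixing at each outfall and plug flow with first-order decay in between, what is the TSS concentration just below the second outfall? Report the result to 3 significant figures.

Mass balance: C = (7.600·19.00 + 0.1840·587.0) / 7.784 = 252.4/7.784 = 32.43 mg/L; combined flow 7.784 m³/s.
Half-life 13.2 h → k = ln 2 / 13.2 = 0.05251 h⁻¹ = 1.260 d⁻¹.
Applying C = C₀e^(−kt): 32.43 × 0.1310 = 4.249 mg/L.
Second outfall: C = (7.784·4.249 + 0.8910·220.0)/8.675 = 26.41 mg/L.

26.4 mg/L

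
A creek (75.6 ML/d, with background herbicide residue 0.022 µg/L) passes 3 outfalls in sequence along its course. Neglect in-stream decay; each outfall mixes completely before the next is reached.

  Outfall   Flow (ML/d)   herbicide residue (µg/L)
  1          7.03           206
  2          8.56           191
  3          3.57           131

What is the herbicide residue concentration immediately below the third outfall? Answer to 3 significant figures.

Outfall 1: combined Q = 82.63 ML/d; C = (75.60·0.02200 + 7.030·206.0)/82.63 = 17.55 µg/L.
Outfall 2: combined Q = 91.19 ML/d; C = (82.63·17.55 + 8.560·191.0)/91.19 = 33.83 µg/L.
Outfall 3: combined Q = 94.76 ML/d; C = (91.19·33.83 + 3.570·131.0)/94.76 = 37.49 µg/L.

37.5 µg/L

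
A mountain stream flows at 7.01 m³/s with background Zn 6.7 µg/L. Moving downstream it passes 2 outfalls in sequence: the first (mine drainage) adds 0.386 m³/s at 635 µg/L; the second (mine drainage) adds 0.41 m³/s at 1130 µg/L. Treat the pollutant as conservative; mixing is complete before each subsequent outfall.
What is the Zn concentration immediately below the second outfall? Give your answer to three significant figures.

96.8 µg/L

After outfall 1: Q = 7.010 + 0.3860 = 7.396 m³/s; C = (7.010·6.700 + 0.3860·635.0)/7.396 = 39.49 µg/L.
After outfall 2: Q = 7.396 + 0.4100 = 7.806 m³/s; C = (7.396·39.49 + 0.4100·1130)/7.806 = 96.77 µg/L.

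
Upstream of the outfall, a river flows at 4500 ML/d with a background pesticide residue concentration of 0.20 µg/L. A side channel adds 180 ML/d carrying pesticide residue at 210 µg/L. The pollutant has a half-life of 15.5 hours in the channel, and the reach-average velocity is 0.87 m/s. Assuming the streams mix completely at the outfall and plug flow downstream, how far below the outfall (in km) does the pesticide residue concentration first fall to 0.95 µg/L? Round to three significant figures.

152 km

Conservation of mass: C = (4500·0.2000 + 180.0·210.0) / 4680 = 38700/4680 = 8.269 µg/L.
Half-life 15.5 h → k = ln 2 / 15.5 = 0.04472 h⁻¹ = 1.073 d⁻¹.
Set 8.269·exp(−k·t) = 0.95 → t = ln(8.269/0.95)/k = 174200 s = 48.39 h.
Distance = v·t = 0.87·174200 = 151500 m = 151.5 km.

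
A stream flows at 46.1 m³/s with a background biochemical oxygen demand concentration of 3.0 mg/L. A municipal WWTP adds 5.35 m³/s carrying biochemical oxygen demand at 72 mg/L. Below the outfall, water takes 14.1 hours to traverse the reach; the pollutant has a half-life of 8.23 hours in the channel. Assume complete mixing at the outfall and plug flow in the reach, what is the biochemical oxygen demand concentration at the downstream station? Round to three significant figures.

3.10 mg/L

Mixed concentration C = ΣQC/ΣQ = (46.10·3.000 + 5.350·72.00) / 51.45 = 523.5/51.45 = 10.17 mg/L.
Half-life 8.23 h → k = ln 2 / 8.23 = 0.08422 h⁻¹ = 2.021 d⁻¹.
Decay over the reach: 10.17·exp(−kt) = 10.17·0.3050 = 3.103 mg/L.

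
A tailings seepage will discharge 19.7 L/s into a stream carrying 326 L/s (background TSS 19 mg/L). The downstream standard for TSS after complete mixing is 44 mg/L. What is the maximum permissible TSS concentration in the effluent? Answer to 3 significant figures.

458 mg/L

At the limit, (Qr·Cr + Qe·Cₑ)/(Qr + Qe) = 44:
Cₑ = (345.7·44 − 326.0·19.00) / 19.70 = 457.7 mg/L.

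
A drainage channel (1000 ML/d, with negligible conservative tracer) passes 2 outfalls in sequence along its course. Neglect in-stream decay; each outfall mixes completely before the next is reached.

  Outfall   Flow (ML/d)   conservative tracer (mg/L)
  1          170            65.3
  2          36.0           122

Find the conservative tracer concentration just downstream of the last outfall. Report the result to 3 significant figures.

12.8 mg/L

Below outfall 1: Q → 1170 ML/d, C = (1000·0 + 170.0·65.30)/1170 = 9.488 mg/L.
Below outfall 2: Q → 1206 ML/d, C = (1170·9.488 + 36.00·122.0)/1206 = 12.85 mg/L.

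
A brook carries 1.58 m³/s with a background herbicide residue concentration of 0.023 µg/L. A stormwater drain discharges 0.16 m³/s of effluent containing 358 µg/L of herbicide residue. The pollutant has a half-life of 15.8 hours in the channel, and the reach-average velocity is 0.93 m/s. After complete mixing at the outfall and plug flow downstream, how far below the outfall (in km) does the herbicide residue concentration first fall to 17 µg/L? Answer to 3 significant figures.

Conservation of mass: C = (1.580·0.02300 + 0.1600·358.0) / 1.740 = 57.32/1.740 = 32.94 µg/L.
Half-life 15.8 h → k = ln 2 / 15.8 = 0.04387 h⁻¹ = 1.053 d⁻¹.
Set 32.94·exp(−k·t) = 17 → t = ln(32.94/17)/k = 54280 s = 15.08 h.
Distance = v·t = 0.93·54280 = 50480 m = 50.48 km.

50.5 km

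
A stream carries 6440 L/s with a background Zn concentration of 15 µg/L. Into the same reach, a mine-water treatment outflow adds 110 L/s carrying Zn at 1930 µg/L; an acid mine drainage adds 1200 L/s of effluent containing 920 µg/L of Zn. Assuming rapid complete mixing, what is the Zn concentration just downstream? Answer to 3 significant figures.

Conservation of mass: C = (6440·15.00 + 110.0·1930 + 1200·920.0) / 7750 = 1413000/7750 = 182.3 µg/L.

182 µg/L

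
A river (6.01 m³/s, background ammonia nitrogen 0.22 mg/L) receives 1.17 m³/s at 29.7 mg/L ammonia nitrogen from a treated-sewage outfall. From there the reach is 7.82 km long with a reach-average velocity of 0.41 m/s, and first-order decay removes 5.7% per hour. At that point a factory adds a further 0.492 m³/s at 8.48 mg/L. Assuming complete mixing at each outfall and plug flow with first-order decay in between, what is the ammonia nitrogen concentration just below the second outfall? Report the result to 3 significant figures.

3.99 mg/L

Mixed concentration C = ΣQC/ΣQ = (6.010·0.2200 + 1.170·29.70) / 7.180 = 36.07/7.180 = 5.024 mg/L; combined flow 7.180 m³/s.
Travel time t = 7.82·1000 / 0.41 = 19070 s = 5.298 h.
5.7%/h lost → k = −ln(1 − 0.057) = 0.05869 h⁻¹.
First-order decay: C = 5.024·exp(−k·t) = 5.024·0.7328 = 3.681 mg/L.
At the second outfall, C = (7.180·3.681 + 0.4920·8.480) / (7.180 + 0.4920) = 3.989 mg/L.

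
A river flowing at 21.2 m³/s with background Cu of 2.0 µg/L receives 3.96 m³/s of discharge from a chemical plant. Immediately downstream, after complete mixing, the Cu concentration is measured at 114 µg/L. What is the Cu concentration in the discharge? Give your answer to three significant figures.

Mass balance: 21.20·2.000 + 3.960·Cₑ = 25.16·114.0
→ Cₑ = (25.16·114.0 − 21.20·2.000) / 3.960 = 713.6 µg/L.

714 µg/L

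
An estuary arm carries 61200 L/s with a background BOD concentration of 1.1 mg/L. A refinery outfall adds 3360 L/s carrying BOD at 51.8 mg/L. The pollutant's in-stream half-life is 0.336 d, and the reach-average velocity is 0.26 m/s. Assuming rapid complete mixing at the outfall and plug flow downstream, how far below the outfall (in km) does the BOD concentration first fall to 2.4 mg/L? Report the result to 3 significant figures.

Mass balance: C = (61200·1.100 + 3360·51.80) / 64560 = 241400/64560 = 3.739 mg/L.
Half-life 0.336 d → k = ln 2 / 0.336 = 2.063 d⁻¹.
Set 3.739·exp(−k·t) = 2.4 → t = ln(3.739/2.4)/k = 18560 s = 5.157 h.
Distance = v·t = 0.26·18560 = 4827 m = 4.827 km.

4.83 km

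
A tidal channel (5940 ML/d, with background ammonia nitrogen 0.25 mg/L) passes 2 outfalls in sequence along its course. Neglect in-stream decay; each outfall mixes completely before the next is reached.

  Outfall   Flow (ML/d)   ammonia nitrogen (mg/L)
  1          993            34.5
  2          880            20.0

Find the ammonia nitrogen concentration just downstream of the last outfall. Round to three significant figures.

6.83 mg/L

Below outfall 1: Q → 6933 ML/d, C = (5940·0.2500 + 993.0·34.50)/6933 = 5.156 mg/L.
Below outfall 2: Q → 7813 ML/d, C = (6933·5.156 + 880.0·20.00)/7813 = 6.828 mg/L.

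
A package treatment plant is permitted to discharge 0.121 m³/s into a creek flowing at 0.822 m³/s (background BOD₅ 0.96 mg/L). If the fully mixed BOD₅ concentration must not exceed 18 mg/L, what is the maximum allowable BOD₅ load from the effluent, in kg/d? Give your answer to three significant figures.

Mass balance at the limit: 0.8220·0.9600 + 0.1210·Cₑ = 0.9430·18 → Cₑ = 133.8 mg/L.
Load = 0.1210 m³/s × 133.8 g/m³ × 86 400 s/d = 1398 kg/d.

1400 kg/d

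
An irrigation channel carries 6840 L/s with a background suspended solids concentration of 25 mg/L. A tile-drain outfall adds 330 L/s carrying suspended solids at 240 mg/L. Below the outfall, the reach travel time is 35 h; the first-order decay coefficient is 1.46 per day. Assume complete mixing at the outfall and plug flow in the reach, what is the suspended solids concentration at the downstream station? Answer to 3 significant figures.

4.15 mg/L

Flow-weighted average: C = (6840·25.00 + 330.0·240.0) / 7170 = 250200/7170 = 34.90 mg/L.
Decay over the reach: 34.90·exp(−kt) = 34.90·0.1189 = 4.150 mg/L.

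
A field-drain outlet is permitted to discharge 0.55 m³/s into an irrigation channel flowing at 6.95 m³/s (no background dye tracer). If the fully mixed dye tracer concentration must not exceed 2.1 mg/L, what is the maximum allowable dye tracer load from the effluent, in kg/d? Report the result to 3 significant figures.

1360 kg/d

Mass balance at the limit: 6.950·0 + 0.5500·Cₑ = 7.500·2.1 → Cₑ = 28.64 mg/L.
Load = 0.5500 m³/s × 28.64 g/m³ × 86 400 s/d = 1361 kg/d.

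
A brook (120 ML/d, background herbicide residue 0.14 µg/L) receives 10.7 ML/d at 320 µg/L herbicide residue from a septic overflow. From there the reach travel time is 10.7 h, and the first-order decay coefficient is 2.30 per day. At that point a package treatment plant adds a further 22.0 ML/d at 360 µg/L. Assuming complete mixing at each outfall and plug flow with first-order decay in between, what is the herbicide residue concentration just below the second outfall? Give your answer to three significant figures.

Mixed concentration C = ΣQC/ΣQ = (120.0·0.1400 + 10.70·320.0) / 130.7 = 3441/130.7 = 26.33 µg/L; combined flow 130.7 ML/d.
First-order decay: C = 26.33·exp(−k·t) = 26.33·0.3586 = 9.442 µg/L.
Second outfall: C = (130.7·9.442 + 22.00·360.0)/152.7 = 59.95 µg/L.

59.9 µg/L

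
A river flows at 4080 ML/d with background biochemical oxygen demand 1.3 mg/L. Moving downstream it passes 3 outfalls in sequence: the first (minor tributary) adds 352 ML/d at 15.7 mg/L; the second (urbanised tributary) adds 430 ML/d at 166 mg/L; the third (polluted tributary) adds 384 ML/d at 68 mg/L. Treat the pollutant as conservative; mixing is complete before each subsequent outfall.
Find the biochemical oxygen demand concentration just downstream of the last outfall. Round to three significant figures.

20.6 mg/L

After outfall 1: Q = 4080 + 352.0 = 4432 ML/d; C = (4080·1.300 + 352.0·15.70)/4432 = 2.444 mg/L.
After outfall 2: Q = 4432 + 430.0 = 4862 ML/d; C = (4432·2.444 + 430.0·166.0)/4862 = 16.91 mg/L.
After outfall 3: Q = 4862 + 384.0 = 5246 ML/d; C = (4862·16.91 + 384.0·68.00)/5246 = 20.65 mg/L.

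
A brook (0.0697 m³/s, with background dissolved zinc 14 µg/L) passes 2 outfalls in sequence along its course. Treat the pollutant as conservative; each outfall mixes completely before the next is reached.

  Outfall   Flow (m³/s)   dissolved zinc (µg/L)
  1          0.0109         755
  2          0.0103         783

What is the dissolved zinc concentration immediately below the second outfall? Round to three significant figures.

Below outfall 1: Q → 0.08060 m³/s, C = (0.06970·14.00 + 0.01090·755.0)/0.08060 = 114.2 µg/L.
Below outfall 2: Q → 0.09090 m³/s, C = (0.08060·114.2 + 0.01030·783.0)/0.09090 = 190.0 µg/L.

190 µg/L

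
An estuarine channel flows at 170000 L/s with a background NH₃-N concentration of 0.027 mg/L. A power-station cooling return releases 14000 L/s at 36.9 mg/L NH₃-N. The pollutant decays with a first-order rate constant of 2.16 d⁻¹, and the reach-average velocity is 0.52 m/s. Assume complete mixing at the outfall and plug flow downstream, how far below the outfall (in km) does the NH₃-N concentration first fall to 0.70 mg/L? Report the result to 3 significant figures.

Mass balance: C = (170000·0.02700 + 14000·36.90) / 184000 = 521200/184000 = 2.833 mg/L.
Set 2.833·exp(−k·t) = 0.70 → t = ln(2.833/0.70)/k = 55910 s = 15.53 h.
Distance = v·t = 0.52·55910 = 29080 m = 29.08 km.

29.1 km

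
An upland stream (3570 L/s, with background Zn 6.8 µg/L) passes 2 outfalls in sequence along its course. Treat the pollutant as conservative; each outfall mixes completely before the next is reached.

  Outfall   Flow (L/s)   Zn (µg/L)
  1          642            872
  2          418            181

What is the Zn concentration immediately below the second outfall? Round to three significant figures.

Outfall 1: combined Q = 4212 L/s; C = (3570·6.800 + 642.0·872.0)/4212 = 138.7 µg/L.
Outfall 2: combined Q = 4630 L/s; C = (4212·138.7 + 418.0·181.0)/4630 = 142.5 µg/L.

142 µg/L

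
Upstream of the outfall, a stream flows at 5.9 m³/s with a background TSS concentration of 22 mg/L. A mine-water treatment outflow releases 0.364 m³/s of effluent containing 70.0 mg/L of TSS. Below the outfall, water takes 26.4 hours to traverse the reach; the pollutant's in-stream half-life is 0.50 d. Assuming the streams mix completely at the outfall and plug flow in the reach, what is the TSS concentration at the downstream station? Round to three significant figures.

Mass balance: C = (5.900·22.00 + 0.3640·70.00) / 6.264 = 155.3/6.264 = 24.79 mg/L.
Half-life 0.50 d → k = ln 2 / 0.50 = 1.386 d⁻¹.
Decay over the reach: 24.79·exp(−kt) = 24.79·0.2176 = 5.395 mg/L.

5.40 mg/L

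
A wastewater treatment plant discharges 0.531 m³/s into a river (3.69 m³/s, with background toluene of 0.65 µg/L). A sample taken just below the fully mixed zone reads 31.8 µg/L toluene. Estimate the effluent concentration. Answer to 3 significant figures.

248 µg/L

Mass balance: 3.690·0.6500 + 0.5310·Cₑ = 4.221·31.80
→ Cₑ = (4.221·31.80 − 3.690·0.6500) / 0.5310 = 248.3 µg/L.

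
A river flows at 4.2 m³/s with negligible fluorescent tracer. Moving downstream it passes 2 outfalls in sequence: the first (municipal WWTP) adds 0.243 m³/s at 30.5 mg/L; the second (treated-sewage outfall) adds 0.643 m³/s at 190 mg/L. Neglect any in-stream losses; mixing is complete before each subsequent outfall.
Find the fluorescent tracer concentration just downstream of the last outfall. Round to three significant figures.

25.5 mg/L

Outfall 1: combined Q = 4.443 m³/s; C = (4.200·0 + 0.2430·30.50)/4.443 = 1.668 mg/L.
Outfall 2: combined Q = 5.086 m³/s; C = (4.443·1.668 + 0.6430·190.0)/5.086 = 25.48 mg/L.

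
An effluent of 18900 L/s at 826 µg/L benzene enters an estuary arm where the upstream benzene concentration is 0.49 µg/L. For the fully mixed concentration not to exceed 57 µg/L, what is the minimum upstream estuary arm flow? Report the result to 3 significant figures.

Set C_mix = 57: (Q·0.4900 + 18900·826.0) / (Q + 18900) = 57
→ Q = 18900·(826.0 − 57)/(57 − 0.4900) = 257200 L/s.

257000 L/s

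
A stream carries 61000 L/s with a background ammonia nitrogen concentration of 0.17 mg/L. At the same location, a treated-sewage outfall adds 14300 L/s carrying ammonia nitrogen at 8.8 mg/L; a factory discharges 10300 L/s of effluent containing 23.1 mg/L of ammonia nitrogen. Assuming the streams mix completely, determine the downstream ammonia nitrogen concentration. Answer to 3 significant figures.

4.37 mg/L

After mixing, C = (61000·0.1700 + 14300·8.800 + 10300·23.10) / 85600 = 374100/85600 = 4.371 mg/L.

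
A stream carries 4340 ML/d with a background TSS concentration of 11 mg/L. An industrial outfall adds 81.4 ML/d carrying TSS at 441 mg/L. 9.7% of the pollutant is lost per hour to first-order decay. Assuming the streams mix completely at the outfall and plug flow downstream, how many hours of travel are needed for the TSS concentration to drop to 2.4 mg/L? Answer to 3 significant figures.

After mixing, C = (4340·11.00 + 81.40·441.0) / 4421 = 83640/4421 = 18.92 mg/L.
9.7%/h lost → k = −ln(1 − 0.097) = 0.1020 h⁻¹.
18.92·exp(−k·t) = 2.4 → t = ln(18.92/2.4)/k = 72840 s = 20.23 h.

20.2 h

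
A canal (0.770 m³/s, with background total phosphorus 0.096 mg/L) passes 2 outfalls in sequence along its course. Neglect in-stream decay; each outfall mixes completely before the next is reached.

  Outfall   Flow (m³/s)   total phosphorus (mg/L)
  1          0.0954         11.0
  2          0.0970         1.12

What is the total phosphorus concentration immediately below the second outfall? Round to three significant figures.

Below outfall 1: Q → 0.8654 m³/s, C = (0.7700·0.09600 + 0.09540·11.00)/0.8654 = 1.298 mg/L.
Below outfall 2: Q → 0.9624 m³/s, C = (0.8654·1.298 + 0.09700·1.120)/0.9624 = 1.280 mg/L.

1.28 mg/L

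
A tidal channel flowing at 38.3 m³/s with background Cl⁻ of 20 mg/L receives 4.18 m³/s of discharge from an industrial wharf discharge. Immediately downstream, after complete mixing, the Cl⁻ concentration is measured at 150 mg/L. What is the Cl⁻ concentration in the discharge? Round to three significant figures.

Mass balance: 38.30·20.00 + 4.180·Cₑ = 42.48·150.0
→ Cₑ = (42.48·150.0 − 38.30·20.00) / 4.180 = 1341 mg/L.

1340 mg/L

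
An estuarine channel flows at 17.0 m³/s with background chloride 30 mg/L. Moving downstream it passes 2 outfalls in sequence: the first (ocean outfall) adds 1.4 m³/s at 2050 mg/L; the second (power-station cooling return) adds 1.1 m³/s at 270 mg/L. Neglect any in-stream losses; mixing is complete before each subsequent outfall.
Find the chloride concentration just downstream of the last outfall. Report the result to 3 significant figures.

189 mg/L

Outfall 1: combined Q = 18.40 m³/s; C = (17.00·30.00 + 1.400·2050)/18.40 = 183.7 mg/L.
Outfall 2: combined Q = 19.50 m³/s; C = (18.40·183.7 + 1.100·270.0)/19.50 = 188.6 mg/L.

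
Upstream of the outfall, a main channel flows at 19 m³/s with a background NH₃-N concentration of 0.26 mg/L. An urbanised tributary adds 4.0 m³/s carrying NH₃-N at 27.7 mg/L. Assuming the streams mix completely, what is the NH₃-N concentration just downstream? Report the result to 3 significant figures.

Mass balance: C = (19.00·0.2600 + 4.000·27.70) / 23.00 = 115.7/23.00 = 5.032 mg/L.

5.03 mg/L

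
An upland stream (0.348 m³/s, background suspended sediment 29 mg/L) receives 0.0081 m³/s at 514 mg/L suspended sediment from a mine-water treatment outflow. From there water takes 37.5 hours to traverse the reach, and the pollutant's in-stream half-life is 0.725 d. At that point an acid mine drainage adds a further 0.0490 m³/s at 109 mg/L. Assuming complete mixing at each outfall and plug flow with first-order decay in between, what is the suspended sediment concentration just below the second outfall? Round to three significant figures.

21.1 mg/L

Mass balance: C = (0.3480·29.00 + 0.008100·514.0) / 0.3561 = 14.26/0.3561 = 40.03 mg/L; combined flow 0.3561 m³/s.
Half-life 0.725 d → k = ln 2 / 0.725 = 0.9561 d⁻¹.
Applying C = C₀e^(−kt): 40.03 × 0.2245 = 8.987 mg/L.
Second outfall: C = (0.3561·8.987 + 0.04900·109.0)/0.4051 = 21.08 mg/L.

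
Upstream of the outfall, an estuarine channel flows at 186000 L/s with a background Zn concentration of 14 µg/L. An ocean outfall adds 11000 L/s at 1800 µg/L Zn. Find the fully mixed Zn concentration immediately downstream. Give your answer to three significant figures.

114 µg/L

Flow-weighted average: C = (186000·14.00 + 11000·1800) / 197000 = 22400000/197000 = 113.7 µg/L.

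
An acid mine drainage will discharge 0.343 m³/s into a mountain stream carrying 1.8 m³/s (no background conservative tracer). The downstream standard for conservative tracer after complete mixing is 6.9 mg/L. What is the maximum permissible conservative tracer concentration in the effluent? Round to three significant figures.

At the limit, (Qr·Cr + Qe·Cₑ)/(Qr + Qe) = 6.9:
Cₑ = (2.143·6.9 − 1.800·0) / 0.3430 = 43.11 mg/L.

43.1 mg/L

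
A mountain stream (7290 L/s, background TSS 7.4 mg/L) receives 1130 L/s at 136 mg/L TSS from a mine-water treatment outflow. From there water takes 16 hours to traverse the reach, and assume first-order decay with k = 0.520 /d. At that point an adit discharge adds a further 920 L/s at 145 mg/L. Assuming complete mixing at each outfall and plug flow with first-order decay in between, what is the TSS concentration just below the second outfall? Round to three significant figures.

30.0 mg/L

Conservation of mass: C = (7290·7.400 + 1130·136.0) / 8420 = 207600/8420 = 24.66 mg/L; combined flow 8420 L/s.
First-order decay: C = 24.66·exp(−k·t) = 24.66·0.7070 = 17.43 mg/L.
Second outfall: C = (8420·17.43 + 920.0·145.0)/9340 = 30.00 mg/L.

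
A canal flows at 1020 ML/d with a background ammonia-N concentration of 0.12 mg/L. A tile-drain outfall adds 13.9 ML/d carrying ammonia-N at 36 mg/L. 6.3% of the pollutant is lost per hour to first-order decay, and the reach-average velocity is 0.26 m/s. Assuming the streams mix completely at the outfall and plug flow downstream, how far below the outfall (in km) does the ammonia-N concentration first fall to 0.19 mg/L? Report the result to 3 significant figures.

Flow-weighted average: C = (1020·0.1200 + 13.90·36.00) / 1034 = 622.8/1034 = 0.6024 mg/L.
6.3%/h lost → k = −ln(1 − 0.063) = 0.06507 h⁻¹.
Set 0.6024·exp(−k·t) = 0.19 → t = ln(0.6024/0.19)/k = 63840 s = 17.73 h.
Distance = v·t = 0.26·63840 = 16600 m = 16.60 km.

16.6 km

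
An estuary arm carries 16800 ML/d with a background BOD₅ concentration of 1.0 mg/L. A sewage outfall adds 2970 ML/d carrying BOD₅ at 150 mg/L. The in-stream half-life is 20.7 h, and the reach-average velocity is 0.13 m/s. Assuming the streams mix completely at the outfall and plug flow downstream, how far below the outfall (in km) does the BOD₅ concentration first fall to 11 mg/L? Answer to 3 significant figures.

10.5 km

Mixed concentration C = ΣQC/ΣQ = (16800·1.000 + 2970·150.0) / 19770 = 462300/19770 = 23.38 mg/L.
Half-life 20.7 h → k = ln 2 / 20.7 = 0.03349 h⁻¹ = 0.8036 d⁻¹.
Set 23.38·exp(−k·t) = 11 → t = ln(23.38/11)/k = 81080 s = 22.52 h.
Distance = v·t = 0.13·81080 = 10540 m = 10.54 km.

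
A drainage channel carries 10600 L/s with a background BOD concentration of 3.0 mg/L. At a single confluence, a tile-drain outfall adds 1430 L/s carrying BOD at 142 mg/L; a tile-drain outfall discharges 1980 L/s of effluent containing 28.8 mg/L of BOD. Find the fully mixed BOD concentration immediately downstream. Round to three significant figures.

20.8 mg/L

Mass balance: C = (10600·3.000 + 1430·142.0 + 1980·28.80) / 14010 = 291900/14010 = 20.83 mg/L.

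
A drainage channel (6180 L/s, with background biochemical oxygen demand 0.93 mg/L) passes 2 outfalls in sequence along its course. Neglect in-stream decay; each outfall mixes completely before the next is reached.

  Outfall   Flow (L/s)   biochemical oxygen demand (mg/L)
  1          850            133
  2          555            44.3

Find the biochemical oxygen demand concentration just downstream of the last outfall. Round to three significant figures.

18.9 mg/L

Outfall 1: combined Q = 7030 L/s; C = (6180·0.9300 + 850.0·133.0)/7030 = 16.90 mg/L.
Outfall 2: combined Q = 7585 L/s; C = (7030·16.90 + 555.0·44.30)/7585 = 18.90 mg/L.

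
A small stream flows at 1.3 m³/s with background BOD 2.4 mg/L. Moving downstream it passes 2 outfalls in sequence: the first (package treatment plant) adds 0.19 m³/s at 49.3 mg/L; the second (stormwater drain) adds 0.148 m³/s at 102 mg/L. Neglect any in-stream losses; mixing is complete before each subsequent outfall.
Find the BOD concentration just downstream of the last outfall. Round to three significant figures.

16.8 mg/L

Below outfall 1: Q → 1.490 m³/s, C = (1.300·2.400 + 0.1900·49.30)/1.490 = 8.381 mg/L.
Below outfall 2: Q → 1.638 m³/s, C = (1.490·8.381 + 0.1480·102.0)/1.638 = 16.84 mg/L.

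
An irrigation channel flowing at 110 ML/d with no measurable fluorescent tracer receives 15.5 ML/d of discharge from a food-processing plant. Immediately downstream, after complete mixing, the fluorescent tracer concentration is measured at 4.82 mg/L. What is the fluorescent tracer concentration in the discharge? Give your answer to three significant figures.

39.0 mg/L

Mass balance: 110.0·0 + 15.50·Cₑ = 125.5·4.820
→ Cₑ = (125.5·4.820 − 110.0·0) / 15.50 = 39.03 mg/L.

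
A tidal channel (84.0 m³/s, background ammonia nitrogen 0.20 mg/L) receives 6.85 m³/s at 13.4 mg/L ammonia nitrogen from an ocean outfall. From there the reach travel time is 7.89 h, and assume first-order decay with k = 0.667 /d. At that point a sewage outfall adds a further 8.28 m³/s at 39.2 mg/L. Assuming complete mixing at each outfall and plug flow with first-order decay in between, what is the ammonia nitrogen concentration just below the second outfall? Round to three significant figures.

4.15 mg/L

Conservation of mass: C = (84.00·0.2000 + 6.850·13.40) / 90.85 = 108.6/90.85 = 1.195 mg/L; combined flow 90.85 m³/s.
First-order decay: C = 1.195·exp(−k·t) = 1.195·0.8031 = 0.9599 mg/L.
Second outfall: C = (90.85·0.9599 + 8.280·39.20)/99.13 = 4.154 mg/L.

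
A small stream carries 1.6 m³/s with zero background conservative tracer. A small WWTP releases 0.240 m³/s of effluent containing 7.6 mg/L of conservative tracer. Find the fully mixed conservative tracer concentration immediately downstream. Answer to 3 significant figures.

Conservation of mass: C = (1.600·0 + 0.2400·7.600) / 1.840 = 1.824/1.840 = 0.9913 mg/L.

0.991 mg/L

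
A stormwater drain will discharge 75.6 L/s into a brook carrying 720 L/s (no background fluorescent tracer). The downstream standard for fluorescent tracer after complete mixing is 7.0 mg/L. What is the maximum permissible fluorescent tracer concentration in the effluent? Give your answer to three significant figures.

73.7 mg/L

At the limit, (Qr·Cr + Qe·Cₑ)/(Qr + Qe) = 7.0:
Cₑ = (795.6·7.0 − 720.0·0) / 75.60 = 73.67 mg/L.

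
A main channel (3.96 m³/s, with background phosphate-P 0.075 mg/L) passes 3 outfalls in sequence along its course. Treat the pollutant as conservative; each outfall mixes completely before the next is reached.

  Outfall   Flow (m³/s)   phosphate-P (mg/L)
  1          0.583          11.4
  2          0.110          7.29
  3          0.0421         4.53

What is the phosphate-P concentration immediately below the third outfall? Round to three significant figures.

Outfall 1: combined Q = 4.543 m³/s; C = (3.960·0.07500 + 0.5830·11.40)/4.543 = 1.528 mg/L.
Outfall 2: combined Q = 4.653 m³/s; C = (4.543·1.528 + 0.1100·7.290)/4.653 = 1.665 mg/L.
Outfall 3: combined Q = 4.695 m³/s; C = (4.653·1.665 + 0.04210·4.530)/4.695 = 1.690 mg/L.

1.69 mg/L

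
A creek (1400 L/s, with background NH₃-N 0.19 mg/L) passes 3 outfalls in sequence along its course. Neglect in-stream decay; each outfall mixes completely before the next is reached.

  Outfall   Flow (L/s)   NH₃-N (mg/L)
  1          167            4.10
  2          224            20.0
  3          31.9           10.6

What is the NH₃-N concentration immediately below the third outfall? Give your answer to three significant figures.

Below outfall 1: Q → 1567 L/s, C = (1400·0.1900 + 167.0·4.100)/1567 = 0.6067 mg/L.
Below outfall 2: Q → 1791 L/s, C = (1567·0.6067 + 224.0·20.00)/1791 = 3.032 mg/L.
Below outfall 3: Q → 1823 L/s, C = (1791·3.032 + 31.90·10.60)/1823 = 3.165 mg/L.

3.16 mg/L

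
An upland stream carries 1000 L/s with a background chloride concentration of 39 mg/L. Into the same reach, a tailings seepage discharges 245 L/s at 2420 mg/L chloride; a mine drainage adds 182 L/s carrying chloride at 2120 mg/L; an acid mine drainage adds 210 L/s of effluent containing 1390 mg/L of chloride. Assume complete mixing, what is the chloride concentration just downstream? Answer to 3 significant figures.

800 mg/L

After mixing, C = (1000·39.00 + 245.0·2420 + 182.0·2120 + 210.0·1390) / 1637 = 1310000/1637 = 800.0 mg/L.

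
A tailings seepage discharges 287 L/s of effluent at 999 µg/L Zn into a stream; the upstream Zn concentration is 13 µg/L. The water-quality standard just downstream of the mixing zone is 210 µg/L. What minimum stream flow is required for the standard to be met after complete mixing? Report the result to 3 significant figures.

Set C_mix = 210: (Q·13.00 + 287.0·999.0) / (Q + 287.0) = 210
→ Q = 287.0·(999.0 − 210)/(210 − 13.00) = 1149 L/s.

1150 L/s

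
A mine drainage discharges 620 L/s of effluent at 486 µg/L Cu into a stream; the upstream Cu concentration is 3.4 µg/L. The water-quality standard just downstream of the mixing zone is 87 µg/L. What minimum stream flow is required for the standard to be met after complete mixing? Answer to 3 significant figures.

Set C_mix = 87: (Q·3.400 + 620.0·486.0) / (Q + 620.0) = 87
→ Q = 620.0·(486.0 − 87)/(87 − 3.400) = 2959 L/s.

2960 L/s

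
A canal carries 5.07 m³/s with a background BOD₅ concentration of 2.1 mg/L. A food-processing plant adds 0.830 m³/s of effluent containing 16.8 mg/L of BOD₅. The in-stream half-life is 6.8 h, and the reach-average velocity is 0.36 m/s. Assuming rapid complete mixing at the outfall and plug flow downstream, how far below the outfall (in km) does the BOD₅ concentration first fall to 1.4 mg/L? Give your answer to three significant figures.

13.9 km

Flow-weighted average: C = (5.070·2.100 + 0.8300·16.80) / 5.900 = 24.59/5.900 = 4.168 mg/L.
Half-life 6.8 h → k = ln 2 / 6.8 = 0.1019 h⁻¹ = 2.446 d⁻¹.
Set 4.168·exp(−k·t) = 1.4 → t = ln(4.168/1.4)/k = 38530 s = 10.70 h.
Distance = v·t = 0.36·38530 = 13870 m = 13.87 km.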